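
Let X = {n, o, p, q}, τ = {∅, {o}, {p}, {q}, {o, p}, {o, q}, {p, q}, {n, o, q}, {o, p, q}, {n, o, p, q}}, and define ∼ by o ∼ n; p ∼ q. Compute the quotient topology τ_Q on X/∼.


X/∼ = {[n=o], [p=q]}; |τ_Q| = 3.

Equivalence classes: [n=o], [p=q].
Quotient map π: X → X/∼ sends n ↦ [n=o], o ↦ [n=o], p ↦ [p=q], q ↦ [p=q].
For each subset V ⊆ X/∼, compute π^{-1}(V) ⊆ X and check whether π^{-1}(V) ∈ τ. V is open in τ_Q iff π^{-1}(V) ∈ τ.
  V = {}: π^{-1}(V) = ∅ ∈ τ ✓.
  V = {[n=o]}: π^{-1}(V) = {n, o} ∉ τ ✗.
  V = {[p=q]}: π^{-1}(V) = {p, q} ∈ τ ✓.
  V = {[n=o], [p=q]}: π^{-1}(V) = {n, o, p, q} ∈ τ ✓.
Open sets in the quotient: τ_Q = {{}, {[p=q]}, {[n=o], [p=q]}} (3 elements).


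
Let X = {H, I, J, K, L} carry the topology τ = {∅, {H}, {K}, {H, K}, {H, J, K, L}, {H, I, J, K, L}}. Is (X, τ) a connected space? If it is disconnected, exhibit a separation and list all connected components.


(X, τ) is connected.

Find clopen sets (U ∈ τ with X ∖ U ∈ τ):
  U = ∅, X ∖ U = {H, I, J, K, L} — both open, so U is clopen.
  U = {H, I, J, K, L}, X ∖ U = ∅ — both open, so U is clopen.
Only trivial clopens (∅ and X) exist, so (X, τ) is connected.
Compute connected components by grouping points that agree on all clopens:
  component: {H, I, J, K, L}


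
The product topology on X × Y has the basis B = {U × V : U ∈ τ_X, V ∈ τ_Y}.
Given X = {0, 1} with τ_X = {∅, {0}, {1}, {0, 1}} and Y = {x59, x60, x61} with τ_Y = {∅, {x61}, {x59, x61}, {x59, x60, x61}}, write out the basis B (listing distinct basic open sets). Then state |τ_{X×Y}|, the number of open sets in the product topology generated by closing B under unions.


Basis B = {∅ × ∅, {0} × {x61}, {1} × {x61}, {0} × {x59, x61}, {0, 1} × {x61}, {1} × {x59, x61}, {0} × {x59, x60, x61}, {1} × {x59, x60, x61}, {0, 1} × {x59, x61}, {0, 1} × {x59, x60, x61}}; |τ_{X×Y}| = 16.

Enumerate products U × V with U ∈ τ_X, V ∈ τ_Y (deduplicated):
  ∅ × ∅ = {} (∅)
  {0} × {x61} = {(0,x61)}
  {1} × {x61} = {(1,x61)}
  {0} × {x59, x61} = {(0,x59), (0,x61)}
  {0, 1} × {x61} = {(0,x61), (1,x61)}
  {1} × {x59, x61} = {(1,x59), (1,x61)}
  {0} × {x59, x60, x61} = {(0,x59), (0,x60), (0,x61)}
  {1} × {x59, x60, x61} = {(1,x59), (1,x60), (1,x61)}
  {0, 1} × {x59, x61} = {(0,x59), (0,x61), (1,x59), (1,x61)}
  {0, 1} × {x59, x60, x61} = {(0,x59), (0,x60), (0,x61), (1,x59), (1,x60), (1,x61)}
These 10 distinct sets form the basis B.
Close under arbitrary unions to get τ_{X×Y}; counting gives |τ_{X×Y}| = 16.


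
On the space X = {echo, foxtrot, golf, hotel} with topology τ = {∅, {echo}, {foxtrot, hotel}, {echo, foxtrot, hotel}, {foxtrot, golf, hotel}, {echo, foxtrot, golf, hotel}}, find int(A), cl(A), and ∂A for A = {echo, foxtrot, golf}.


int(A) = {echo}, cl(A) = {echo, foxtrot, golf, hotel}, ∂A = {foxtrot, golf, hotel}.

Closed sets in (X, τ) are complements of opens:
  closed(X, τ) = {∅, {echo}, {golf}, {echo, golf}, {foxtrot, golf, hotel}, {echo, foxtrot, golf, hotel}}.
int(A) = ⋃ {U ∈ τ : U ⊆ A}. Opens contained in A: ∅, {echo}.
Taking the union of these: int(A) = {echo}.
cl(A) = ⋂ {C closed : A ⊆ C}. Closed sets containing A: {echo, foxtrot, golf, hotel}.
Intersecting these: cl(A) = {echo, foxtrot, golf, hotel}.
∂A = cl(A) ∖ int(A) = {echo, foxtrot, golf, hotel} ∖ {echo} = {foxtrot, golf, hotel}.


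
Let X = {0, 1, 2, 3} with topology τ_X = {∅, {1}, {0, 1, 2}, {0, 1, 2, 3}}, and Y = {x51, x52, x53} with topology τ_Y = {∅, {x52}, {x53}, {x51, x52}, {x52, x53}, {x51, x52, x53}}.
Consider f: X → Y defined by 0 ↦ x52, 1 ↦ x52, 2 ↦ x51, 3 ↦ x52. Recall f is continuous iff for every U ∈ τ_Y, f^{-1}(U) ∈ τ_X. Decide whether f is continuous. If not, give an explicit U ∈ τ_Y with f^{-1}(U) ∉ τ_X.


f is NOT continuous.

Compute f^{-1}(U) for each U ∈ τ_Y:
  U = ∅: f^{-1}(U) = ∅ ∈ τ_X ✓.
  U = {x52}: f^{-1}(U) = {0, 1, 3} ∉ τ_X ✗.
  U = {x53}: f^{-1}(U) = ∅ ∈ τ_X ✓.
  U = {x51, x52}: f^{-1}(U) = {0, 1, 2, 3} ∈ τ_X ✓.
  U = {x52, x53}: f^{-1}(U) = {0, 1, 3} ∉ τ_X ✗.
  U = {x51, x52, x53}: f^{-1}(U) = {0, 1, 2, 3} ∈ τ_X ✓.
Found U = {x52} with f^{-1}(U) = {0, 1, 3} not in τ_X. Therefore f is NOT continuous.


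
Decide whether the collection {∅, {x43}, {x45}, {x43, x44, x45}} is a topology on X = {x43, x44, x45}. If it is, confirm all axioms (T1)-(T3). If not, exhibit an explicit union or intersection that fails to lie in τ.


τ is NOT a topology on X.

Axiom (T1): ∅ ∈ τ? Yes; X ∈ τ? Yes.
Axiom (T2/T3): check pairwise unions and intersections of members of τ.
Counterexample for (T2): {x43} ∪ {x45} = {x43, x45} ∉ τ. Therefore τ is NOT a topology.


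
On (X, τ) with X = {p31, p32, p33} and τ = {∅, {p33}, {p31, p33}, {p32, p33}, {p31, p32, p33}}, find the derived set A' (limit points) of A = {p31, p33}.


A' = {p31, p32}

For each x ∈ X, list the open sets U ∈ τ with x ∈ U, then check whether U ∩ (A ∖ {x}) ≠ ∅ for every such U.
  x = p31: opens ∋ x are {p31, p33}, {p31, p32, p33}; each meets A ∖ {p31}, so x IS a limit point.
  x = p32: opens ∋ x are {p32, p33}, {p31, p32, p33}; each meets A ∖ {p32}, so x IS a limit point.
  x = p33: open {p33} ∋ x has {p33} ∩ (A ∖ {p33}) = ∅, so x is NOT a limit point.
Collecting: A' = {p31, p32}.


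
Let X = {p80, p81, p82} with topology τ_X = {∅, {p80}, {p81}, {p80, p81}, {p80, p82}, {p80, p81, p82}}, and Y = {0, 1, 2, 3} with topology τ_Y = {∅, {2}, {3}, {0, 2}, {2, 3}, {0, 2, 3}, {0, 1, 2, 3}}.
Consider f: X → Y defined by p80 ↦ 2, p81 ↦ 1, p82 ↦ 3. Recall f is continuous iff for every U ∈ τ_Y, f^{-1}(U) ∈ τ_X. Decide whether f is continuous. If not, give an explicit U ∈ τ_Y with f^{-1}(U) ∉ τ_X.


f is NOT continuous.

Compute f^{-1}(U) for each U ∈ τ_Y:
  U = ∅: f^{-1}(U) = ∅ ∈ τ_X ✓.
  U = {2}: f^{-1}(U) = {p80} ∈ τ_X ✓.
  U = {3}: f^{-1}(U) = {p82} ∉ τ_X ✗.
  U = {0, 2}: f^{-1}(U) = {p80} ∈ τ_X ✓.
  U = {2, 3}: f^{-1}(U) = {p80, p82} ∈ τ_X ✓.
  U = {0, 2, 3}: f^{-1}(U) = {p80, p82} ∈ τ_X ✓.
  U = {0, 1, 2, 3}: f^{-1}(U) = {p80, p81, p82} ∈ τ_X ✓.
Found U = {3} with f^{-1}(U) = {p82} not in τ_X. Therefore f is NOT continuous.


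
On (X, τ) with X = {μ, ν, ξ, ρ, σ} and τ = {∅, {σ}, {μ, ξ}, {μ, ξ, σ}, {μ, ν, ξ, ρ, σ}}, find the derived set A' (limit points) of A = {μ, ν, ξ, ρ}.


A' = {μ, ν, ξ, ρ}

For each x ∈ X, list the open sets U ∈ τ with x ∈ U, then check whether U ∩ (A ∖ {x}) ≠ ∅ for every such U.
  x = μ: opens ∋ x are {μ, ξ}, {μ, ξ, σ}, {μ, ν, ξ, ρ, σ}; each meets A ∖ {μ}, so x IS a limit point.
  x = ν: opens ∋ x are {μ, ν, ξ, ρ, σ}; each meets A ∖ {ν}, so x IS a limit point.
  x = ξ: opens ∋ x are {μ, ξ}, {μ, ξ, σ}, {μ, ν, ξ, ρ, σ}; each meets A ∖ {ξ}, so x IS a limit point.
  x = ρ: opens ∋ x are {μ, ν, ξ, ρ, σ}; each meets A ∖ {ρ}, so x IS a limit point.
  x = σ: open {σ} ∋ x has {σ} ∩ (A ∖ {σ}) = ∅, so x is NOT a limit point.
Collecting: A' = {μ, ν, ξ, ρ}.


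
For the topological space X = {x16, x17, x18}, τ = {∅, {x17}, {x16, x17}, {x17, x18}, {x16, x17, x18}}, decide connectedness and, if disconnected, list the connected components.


(X, τ) is connected.

Find clopen sets (U ∈ τ with X ∖ U ∈ τ):
  U = ∅, X ∖ U = {x16, x17, x18} — both open, so U is clopen.
  U = {x16, x17, x18}, X ∖ U = ∅ — both open, so U is clopen.
Only trivial clopens (∅ and X) exist, so (X, τ) is connected.
Compute connected components by grouping points that agree on all clopens:
  component: {x16, x17, x18}


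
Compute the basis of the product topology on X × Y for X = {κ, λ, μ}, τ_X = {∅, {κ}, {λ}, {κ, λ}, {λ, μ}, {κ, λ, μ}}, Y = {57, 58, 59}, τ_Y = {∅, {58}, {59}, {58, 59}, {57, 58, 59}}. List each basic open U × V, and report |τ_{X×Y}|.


Basis B = {∅ × ∅, {κ} × {58}, {κ} × {59}, {λ} × {58}, {λ} × {59}, {κ} × {58, 59}, {κ, λ} × {58}, {κ, λ} × {59}, {λ} × {58, 59}, {λ, μ} × {58}, {λ, μ} × {59}, {κ} × {57, 58, 59}, {κ, λ, μ} × {58}, {κ, λ, μ} × {59}, {λ} × {57, 58, 59}, {κ, λ} × {58, 59}, {λ, μ} × {58, 59}, {κ, λ} × {57, 58, 59}, {κ, λ, μ} × {58, 59}, {λ, μ} × {57, 58, 59}, {κ, λ, μ} × {57, 58, 59}}; |τ_{X×Y}| = 70.

Enumerate products U × V with U ∈ τ_X, V ∈ τ_Y (deduplicated):
  ∅ × ∅ = {} (∅)
  {κ} × {58} = {(κ,58)}
  {κ} × {59} = {(κ,59)}
  {λ} × {58} = {(λ,58)}
  {λ} × {59} = {(λ,59)}
  {κ} × {58, 59} = {(κ,58), (κ,59)}
  {κ, λ} × {58} = {(κ,58), (λ,58)}
  {κ, λ} × {59} = {(κ,59), (λ,59)}
  {λ} × {58, 59} = {(λ,58), (λ,59)}
  {λ, μ} × {58} = {(λ,58), (μ,58)}
  {λ, μ} × {59} = {(λ,59), (μ,59)}
  {κ} × {57, 58, 59} = {(κ,57), (κ,58), (κ,59)}
  {κ, λ, μ} × {58} = {(κ,58), (λ,58), (μ,58)}
  {κ, λ, μ} × {59} = {(κ,59), (λ,59), (μ,59)}
  {λ} × {57, 58, 59} = {(λ,57), (λ,58), (λ,59)}
  {κ, λ} × {58, 59} = {(κ,58), (κ,59), (λ,58), (λ,59)}
  {λ, μ} × {58, 59} = {(λ,58), (λ,59), (μ,58), (μ,59)}
  {κ, λ} × {57, 58, 59} = {(κ,57), (κ,58), (κ,59), (λ,57), (λ,58), (λ,59)}
  {κ, λ, μ} × {58, 59} = {(κ,58), (κ,59), (λ,58), (λ,59), (μ,58), (μ,59)}
  {λ, μ} × {57, 58, 59} = {(λ,57), (λ,58), (λ,59), (μ,57), (μ,58), (μ,59)}
  {κ, λ, μ} × {57, 58, 59} = {(κ,57), (κ,58), (κ,59), (λ,57), (λ,58), (λ,59), (μ,57), (μ,58), (μ,59)}
These 21 distinct sets form the basis B.
Close under arbitrary unions to get τ_{X×Y}; counting gives |τ_{X×Y}| = 70.


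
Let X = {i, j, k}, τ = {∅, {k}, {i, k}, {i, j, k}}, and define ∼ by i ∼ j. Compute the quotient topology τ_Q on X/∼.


X/∼ = {[i=j], [k]}; |τ_Q| = 3.

Equivalence classes: [i=j], [k].
Quotient map π: X → X/∼ sends i ↦ [i=j], j ↦ [i=j], k ↦ [k].
For each subset V ⊆ X/∼, compute π^{-1}(V) ⊆ X and check whether π^{-1}(V) ∈ τ. V is open in τ_Q iff π^{-1}(V) ∈ τ.
  V = {}: π^{-1}(V) = ∅ ∈ τ ✓.
  V = {[i=j]}: π^{-1}(V) = {i, j} ∉ τ ✗.
  V = {[k]}: π^{-1}(V) = {k} ∈ τ ✓.
  V = {[i=j], [k]}: π^{-1}(V) = {i, j, k} ∈ τ ✓.
Open sets in the quotient: τ_Q = {{}, {[k]}, {[i=j], [k]}} (3 elements).


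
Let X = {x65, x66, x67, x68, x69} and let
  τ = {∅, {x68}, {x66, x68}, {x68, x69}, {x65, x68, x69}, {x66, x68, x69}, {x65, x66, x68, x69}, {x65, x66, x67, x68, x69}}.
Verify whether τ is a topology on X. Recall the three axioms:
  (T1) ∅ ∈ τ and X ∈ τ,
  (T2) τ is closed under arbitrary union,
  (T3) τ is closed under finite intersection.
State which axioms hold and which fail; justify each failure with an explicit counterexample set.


τ IS a topology on X.

Axiom (T1): ∅ ∈ τ? Yes; X ∈ τ? Yes.
Axiom (T2/T3): check pairwise unions and intersections of members of τ.
All pairwise intersections and unions checked — each lies in τ. Therefore τ satisfies (T1), (T2), (T3): it IS a topology on X.


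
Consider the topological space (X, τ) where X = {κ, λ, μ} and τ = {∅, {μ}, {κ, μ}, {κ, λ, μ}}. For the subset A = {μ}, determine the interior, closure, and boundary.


int(A) = {μ}, cl(A) = {κ, λ, μ}, ∂A = {κ, λ}.

Closed sets in (X, τ) are complements of opens:
  closed(X, τ) = {∅, {λ}, {κ, λ}, {κ, λ, μ}}.
int(A) = ⋃ {U ∈ τ : U ⊆ A}. Opens contained in A: ∅, {μ}.
Taking the union of these: int(A) = {μ}.
cl(A) = ⋂ {C closed : A ⊆ C}. Closed sets containing A: {κ, λ, μ}.
Intersecting these: cl(A) = {κ, λ, μ}.
∂A = cl(A) ∖ int(A) = {κ, λ, μ} ∖ {μ} = {κ, λ}.


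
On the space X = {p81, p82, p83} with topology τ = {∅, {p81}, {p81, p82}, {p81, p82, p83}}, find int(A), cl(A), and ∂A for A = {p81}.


int(A) = {p81}, cl(A) = {p81, p82, p83}, ∂A = {p82, p83}.

Closed sets in (X, τ) are complements of opens:
  closed(X, τ) = {∅, {p83}, {p82, p83}, {p81, p82, p83}}.
int(A) = ⋃ {U ∈ τ : U ⊆ A}. Opens contained in A: ∅, {p81}.
Taking the union of these: int(A) = {p81}.
cl(A) = ⋂ {C closed : A ⊆ C}. Closed sets containing A: {p81, p82, p83}.
Intersecting these: cl(A) = {p81, p82, p83}.
∂A = cl(A) ∖ int(A) = {p81, p82, p83} ∖ {p81} = {p82, p83}.


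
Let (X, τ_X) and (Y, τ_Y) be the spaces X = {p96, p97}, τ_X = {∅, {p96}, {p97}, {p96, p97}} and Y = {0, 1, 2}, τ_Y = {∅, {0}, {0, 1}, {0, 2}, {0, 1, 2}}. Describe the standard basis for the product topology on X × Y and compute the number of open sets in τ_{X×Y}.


Basis B = {∅ × ∅, {p96} × {0}, {p97} × {0}, {p96} × {0, 1}, {p96} × {0, 2}, {p96, p97} × {0}, {p97} × {0, 1}, {p97} × {0, 2}, {p96} × {0, 1, 2}, {p97} × {0, 1, 2}, {p96, p97} × {0, 1}, {p96, p97} × {0, 2}, {p96, p97} × {0, 1, 2}}; |τ_{X×Y}| = 25.

Enumerate products U × V with U ∈ τ_X, V ∈ τ_Y (deduplicated):
  ∅ × ∅ = {} (∅)
  {p96} × {0} = {(p96,0)}
  {p97} × {0} = {(p97,0)}
  {p96} × {0, 1} = {(p96,0), (p96,1)}
  {p96} × {0, 2} = {(p96,0), (p96,2)}
  {p96, p97} × {0} = {(p96,0), (p97,0)}
  {p97} × {0, 1} = {(p97,0), (p97,1)}
  {p97} × {0, 2} = {(p97,0), (p97,2)}
  {p96} × {0, 1, 2} = {(p96,0), (p96,1), (p96,2)}
  {p97} × {0, 1, 2} = {(p97,0), (p97,1), (p97,2)}
  {p96, p97} × {0, 1} = {(p96,0), (p96,1), (p97,0), (p97,1)}
  {p96, p97} × {0, 2} = {(p96,0), (p96,2), (p97,0), (p97,2)}
  {p96, p97} × {0, 1, 2} = {(p96,0), (p96,1), (p96,2), (p97,0), (p97,1), (p97,2)}
These 13 distinct sets form the basis B.
Close under arbitrary unions to get τ_{X×Y}; counting gives |τ_{X×Y}| = 25.


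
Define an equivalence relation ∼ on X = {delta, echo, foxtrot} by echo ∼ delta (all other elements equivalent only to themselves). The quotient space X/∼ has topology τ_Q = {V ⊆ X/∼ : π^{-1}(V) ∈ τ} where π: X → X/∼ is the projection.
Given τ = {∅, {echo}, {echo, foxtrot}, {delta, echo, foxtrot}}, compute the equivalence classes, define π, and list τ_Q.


X/∼ = {[delta=echo], [foxtrot]}; |τ_Q| = 2.

Equivalence classes: [delta=echo], [foxtrot].
Quotient map π: X → X/∼ sends delta ↦ [delta=echo], echo ↦ [delta=echo], foxtrot ↦ [foxtrot].
For each subset V ⊆ X/∼, compute π^{-1}(V) ⊆ X and check whether π^{-1}(V) ∈ τ. V is open in τ_Q iff π^{-1}(V) ∈ τ.
  V = {}: π^{-1}(V) = ∅ ∈ τ ✓.
  V = {[delta=echo]}: π^{-1}(V) = {delta, echo} ∉ τ ✗.
  V = {[foxtrot]}: π^{-1}(V) = {foxtrot} ∉ τ ✗.
  V = {[delta=echo], [foxtrot]}: π^{-1}(V) = {delta, echo, foxtrot} ∈ τ ✓.
Open sets in the quotient: τ_Q = {{}, {[delta=echo], [foxtrot]}} (2 elements).


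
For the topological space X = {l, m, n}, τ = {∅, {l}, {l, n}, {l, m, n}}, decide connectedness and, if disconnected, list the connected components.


(X, τ) is connected.

Find clopen sets (U ∈ τ with X ∖ U ∈ τ):
  U = ∅, X ∖ U = {l, m, n} — both open, so U is clopen.
  U = {l, m, n}, X ∖ U = ∅ — both open, so U is clopen.
Only trivial clopens (∅ and X) exist, so (X, τ) is connected.
Compute connected components by grouping points that agree on all clopens:
  component: {l, m, n}


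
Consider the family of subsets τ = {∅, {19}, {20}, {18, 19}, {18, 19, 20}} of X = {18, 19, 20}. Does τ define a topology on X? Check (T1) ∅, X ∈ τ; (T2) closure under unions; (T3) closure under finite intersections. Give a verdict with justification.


τ is NOT a topology on X.

Axiom (T1): ∅ ∈ τ? Yes; X ∈ τ? Yes.
Axiom (T2/T3): check pairwise unions and intersections of members of τ.
Counterexample for (T2): {19} ∪ {20} = {19, 20} ∉ τ. Therefore τ is NOT a topology.


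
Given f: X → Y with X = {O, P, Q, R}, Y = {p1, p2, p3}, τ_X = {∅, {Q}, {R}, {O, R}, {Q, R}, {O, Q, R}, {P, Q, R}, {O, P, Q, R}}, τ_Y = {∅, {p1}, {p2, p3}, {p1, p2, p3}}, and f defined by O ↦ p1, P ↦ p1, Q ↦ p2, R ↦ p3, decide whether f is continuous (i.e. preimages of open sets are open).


f is NOT continuous.

Compute f^{-1}(U) for each U ∈ τ_Y:
  U = ∅: f^{-1}(U) = ∅ ∈ τ_X ✓.
  U = {p1}: f^{-1}(U) = {O, P} ∉ τ_X ✗.
  U = {p2, p3}: f^{-1}(U) = {Q, R} ∈ τ_X ✓.
  U = {p1, p2, p3}: f^{-1}(U) = {O, P, Q, R} ∈ τ_X ✓.
Found U = {p1} with f^{-1}(U) = {O, P} not in τ_X. Therefore f is NOT continuous.


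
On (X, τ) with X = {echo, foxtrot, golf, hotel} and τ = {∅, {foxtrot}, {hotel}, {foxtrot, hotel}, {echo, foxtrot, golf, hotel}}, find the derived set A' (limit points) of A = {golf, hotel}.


A' = {echo, golf}

For each x ∈ X, list the open sets U ∈ τ with x ∈ U, then check whether U ∩ (A ∖ {x}) ≠ ∅ for every such U.
  x = echo: opens ∋ x are {echo, foxtrot, golf, hotel}; each meets A ∖ {echo}, so x IS a limit point.
  x = foxtrot: open {foxtrot} ∋ x has {foxtrot} ∩ (A ∖ {foxtrot}) = ∅, so x is NOT a limit point.
  x = golf: opens ∋ x are {echo, foxtrot, golf, hotel}; each meets A ∖ {golf}, so x IS a limit point.
  x = hotel: open {hotel} ∋ x has {hotel} ∩ (A ∖ {hotel}) = ∅, so x is NOT a limit point.
Collecting: A' = {echo, golf}.


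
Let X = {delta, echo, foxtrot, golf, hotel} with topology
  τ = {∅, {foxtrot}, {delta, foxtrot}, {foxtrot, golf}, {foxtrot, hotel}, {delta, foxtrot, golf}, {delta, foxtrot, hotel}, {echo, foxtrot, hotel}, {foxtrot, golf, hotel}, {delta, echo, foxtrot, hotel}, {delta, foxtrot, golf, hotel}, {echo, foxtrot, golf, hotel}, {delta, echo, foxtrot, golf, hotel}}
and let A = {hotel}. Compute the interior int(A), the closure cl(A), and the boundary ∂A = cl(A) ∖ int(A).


int(A) = ∅, cl(A) = {echo, hotel}, ∂A = {echo, hotel}.

Closed sets in (X, τ) are complements of opens:
  closed(X, τ) = {∅, {delta}, {echo}, {golf}, {delta, echo}, {delta, golf}, {echo, golf}, {echo, hotel}, {delta, echo, golf}, {delta, echo, hotel}, {echo, golf, hotel}, {delta, echo, golf, hotel}, {delta, echo, foxtrot, golf, hotel}}.
int(A) = ⋃ {U ∈ τ : U ⊆ A}. Opens contained in A: ∅.
Taking the union of these: int(A) = ∅.
cl(A) = ⋂ {C closed : A ⊆ C}. Closed sets containing A: {echo, hotel}, {delta, echo, hotel}, {echo, golf, hotel}, {delta, echo, golf, hotel}, {delta, echo, foxtrot, golf, hotel}.
Intersecting these: cl(A) = {echo, hotel}.
∂A = cl(A) ∖ int(A) = {echo, hotel} ∖ ∅ = {echo, hotel}.


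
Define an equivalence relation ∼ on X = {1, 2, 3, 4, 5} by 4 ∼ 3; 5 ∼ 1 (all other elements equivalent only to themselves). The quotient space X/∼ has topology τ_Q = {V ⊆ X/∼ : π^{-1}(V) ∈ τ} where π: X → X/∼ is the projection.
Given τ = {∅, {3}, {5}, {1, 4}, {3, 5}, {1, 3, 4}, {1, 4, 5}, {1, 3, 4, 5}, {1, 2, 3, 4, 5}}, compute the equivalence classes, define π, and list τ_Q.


X/∼ = {[1=5], [2], [3=4]}; |τ_Q| = 3.

Equivalence classes: [1=5], [2], [3=4].
Quotient map π: X → X/∼ sends 1 ↦ [1=5], 2 ↦ [2], 3 ↦ [3=4], 4 ↦ [3=4], 5 ↦ [1=5].
For each subset V ⊆ X/∼, compute π^{-1}(V) ⊆ X and check whether π^{-1}(V) ∈ τ. V is open in τ_Q iff π^{-1}(V) ∈ τ.
  V = {}: π^{-1}(V) = ∅ ∈ τ ✓.
  V = {[1=5]}: π^{-1}(V) = {1, 5} ∉ τ ✗.
  V = {[2]}: π^{-1}(V) = {2} ∉ τ ✗.
  V = {[1=5], [2]}: π^{-1}(V) = {1, 2, 5} ∉ τ ✗.
  V = {[3=4]}: π^{-1}(V) = {3, 4} ∉ τ ✗.
  V = {[1=5], [3=4]}: π^{-1}(V) = {1, 3, 4, 5} ∈ τ ✓.
  V = {[2], [3=4]}: π^{-1}(V) = {2, 3, 4} ∉ τ ✗.
  V = {[1=5], [2], [3=4]}: π^{-1}(V) = {1, 2, 3, 4, 5} ∈ τ ✓.
Open sets in the quotient: τ_Q = {{}, {[1=5], [3=4]}, {[1=5], [2], [3=4]}} (3 elements).


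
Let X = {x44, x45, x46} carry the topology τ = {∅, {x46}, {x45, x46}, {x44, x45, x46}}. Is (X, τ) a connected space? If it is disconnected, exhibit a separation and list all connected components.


(X, τ) is connected.

Find clopen sets (U ∈ τ with X ∖ U ∈ τ):
  U = ∅, X ∖ U = {x44, x45, x46} — both open, so U is clopen.
  U = {x44, x45, x46}, X ∖ U = ∅ — both open, so U is clopen.
Only trivial clopens (∅ and X) exist, so (X, τ) is connected.
Compute connected components by grouping points that agree on all clopens:
  component: {x44, x45, x46}


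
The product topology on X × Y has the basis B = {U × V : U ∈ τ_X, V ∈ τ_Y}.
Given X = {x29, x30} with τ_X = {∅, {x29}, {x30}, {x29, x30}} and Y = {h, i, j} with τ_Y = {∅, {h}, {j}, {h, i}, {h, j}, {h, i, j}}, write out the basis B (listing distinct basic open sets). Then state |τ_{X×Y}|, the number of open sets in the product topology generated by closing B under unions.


Basis B = {∅ × ∅, {x29} × {h}, {x29} × {j}, {x30} × {h}, {x30} × {j}, {x29} × {h, i}, {x29} × {h, j}, {x29, x30} × {h}, {x29, x30} × {j}, {x30} × {h, i}, {x30} × {h, j}, {x29} × {h, i, j}, {x30} × {h, i, j}, {x29, x30} × {h, i}, {x29, x30} × {h, j}, {x29, x30} × {h, i, j}}; |τ_{X×Y}| = 36.

Enumerate products U × V with U ∈ τ_X, V ∈ τ_Y (deduplicated):
  ∅ × ∅ = {} (∅)
  {x29} × {h} = {(x29,h)}
  {x29} × {j} = {(x29,j)}
  {x30} × {h} = {(x30,h)}
  {x30} × {j} = {(x30,j)}
  {x29} × {h, i} = {(x29,h), (x29,i)}
  {x29} × {h, j} = {(x29,h), (x29,j)}
  {x29, x30} × {h} = {(x29,h), (x30,h)}
  {x29, x30} × {j} = {(x29,j), (x30,j)}
  {x30} × {h, i} = {(x30,h), (x30,i)}
  {x30} × {h, j} = {(x30,h), (x30,j)}
  {x29} × {h, i, j} = {(x29,h), (x29,i), (x29,j)}
  {x30} × {h, i, j} = {(x30,h), (x30,i), (x30,j)}
  {x29, x30} × {h, i} = {(x29,h), (x29,i), (x30,h), (x30,i)}
  {x29, x30} × {h, j} = {(x29,h), (x29,j), (x30,h), (x30,j)}
  {x29, x30} × {h, i, j} = {(x29,h), (x29,i), (x29,j), (x30,h), (x30,i), (x30,j)}
These 16 distinct sets form the basis B.
Close under arbitrary unions to get τ_{X×Y}; counting gives |τ_{X×Y}| = 36.


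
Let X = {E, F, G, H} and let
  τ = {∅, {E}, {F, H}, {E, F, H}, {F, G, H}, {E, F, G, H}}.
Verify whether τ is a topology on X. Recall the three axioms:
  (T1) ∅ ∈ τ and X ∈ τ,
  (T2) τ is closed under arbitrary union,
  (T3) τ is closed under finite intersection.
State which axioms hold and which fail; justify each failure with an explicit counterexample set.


τ IS a topology on X.

Axiom (T1): ∅ ∈ τ? Yes; X ∈ τ? Yes.
Axiom (T2/T3): check pairwise unions and intersections of members of τ.
All pairwise intersections and unions checked — each lies in τ. Therefore τ satisfies (T1), (T2), (T3): it IS a topology on X.


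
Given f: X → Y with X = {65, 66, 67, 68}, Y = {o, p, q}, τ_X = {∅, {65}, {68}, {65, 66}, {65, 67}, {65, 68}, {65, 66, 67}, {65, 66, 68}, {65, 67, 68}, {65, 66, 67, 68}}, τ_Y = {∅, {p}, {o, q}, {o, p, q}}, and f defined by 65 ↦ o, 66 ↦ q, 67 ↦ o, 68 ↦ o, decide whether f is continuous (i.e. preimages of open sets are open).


f IS continuous.

Compute f^{-1}(U) for each U ∈ τ_Y:
  U = ∅: f^{-1}(U) = ∅ ∈ τ_X ✓.
  U = {p}: f^{-1}(U) = ∅ ∈ τ_X ✓.
  U = {o, q}: f^{-1}(U) = {65, 66, 67, 68} ∈ τ_X ✓.
  U = {o, p, q}: f^{-1}(U) = {65, 66, 67, 68} ∈ τ_X ✓.
Every preimage lies in τ_X, so f IS continuous.


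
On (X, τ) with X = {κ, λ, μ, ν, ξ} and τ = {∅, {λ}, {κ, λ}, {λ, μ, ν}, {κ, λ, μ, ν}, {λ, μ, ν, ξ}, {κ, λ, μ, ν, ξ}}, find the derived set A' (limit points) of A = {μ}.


A' = {ν, ξ}

For each x ∈ X, list the open sets U ∈ τ with x ∈ U, then check whether U ∩ (A ∖ {x}) ≠ ∅ for every such U.
  x = κ: open {κ, λ} ∋ x has {κ, λ} ∩ (A ∖ {κ}) = ∅, so x is NOT a limit point.
  x = λ: open {λ} ∋ x has {λ} ∩ (A ∖ {λ}) = ∅, so x is NOT a limit point.
  x = μ: open {λ, μ, ν} ∋ x has {λ, μ, ν} ∩ (A ∖ {μ}) = ∅, so x is NOT a limit point.
  x = ν: opens ∋ x are {λ, μ, ν}, {κ, λ, μ, ν}, {λ, μ, ν, ξ}, {κ, λ, μ, ν, ξ}; each meets A ∖ {ν}, so x IS a limit point.
  x = ξ: opens ∋ x are {λ, μ, ν, ξ}, {κ, λ, μ, ν, ξ}; each meets A ∖ {ξ}, so x IS a limit point.
Collecting: A' = {ν, ξ}.


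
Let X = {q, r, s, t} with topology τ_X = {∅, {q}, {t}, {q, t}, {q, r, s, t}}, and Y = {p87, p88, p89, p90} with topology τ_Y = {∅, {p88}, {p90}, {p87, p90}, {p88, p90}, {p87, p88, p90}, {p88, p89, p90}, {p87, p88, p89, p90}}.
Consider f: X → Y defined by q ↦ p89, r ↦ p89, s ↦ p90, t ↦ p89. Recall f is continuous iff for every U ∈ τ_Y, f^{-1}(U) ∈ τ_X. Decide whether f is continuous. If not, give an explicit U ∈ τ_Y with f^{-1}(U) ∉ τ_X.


f is NOT continuous.

Compute f^{-1}(U) for each U ∈ τ_Y:
  U = ∅: f^{-1}(U) = ∅ ∈ τ_X ✓.
  U = {p88}: f^{-1}(U) = ∅ ∈ τ_X ✓.
  U = {p90}: f^{-1}(U) = {s} ∉ τ_X ✗.
  U = {p87, p90}: f^{-1}(U) = {s} ∉ τ_X ✗.
  U = {p88, p90}: f^{-1}(U) = {s} ∉ τ_X ✗.
  U = {p87, p88, p90}: f^{-1}(U) = {s} ∉ τ_X ✗.
  U = {p88, p89, p90}: f^{-1}(U) = {q, r, s, t} ∈ τ_X ✓.
  U = {p87, p88, p89, p90}: f^{-1}(U) = {q, r, s, t} ∈ τ_X ✓.
Found U = {p90} with f^{-1}(U) = {s} not in τ_X. Therefore f is NOT continuous.


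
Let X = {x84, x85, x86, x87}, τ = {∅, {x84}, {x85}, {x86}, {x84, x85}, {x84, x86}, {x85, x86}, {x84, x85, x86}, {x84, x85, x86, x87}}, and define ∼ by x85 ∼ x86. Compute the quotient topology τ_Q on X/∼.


X/∼ = {[x84], [x85=x86], [x87]}; |τ_Q| = 5.

Equivalence classes: [x84], [x85=x86], [x87].
Quotient map π: X → X/∼ sends x84 ↦ [x84], x85 ↦ [x85=x86], x86 ↦ [x85=x86], x87 ↦ [x87].
For each subset V ⊆ X/∼, compute π^{-1}(V) ⊆ X and check whether π^{-1}(V) ∈ τ. V is open in τ_Q iff π^{-1}(V) ∈ τ.
  V = {}: π^{-1}(V) = ∅ ∈ τ ✓.
  V = {[x84]}: π^{-1}(V) = {x84} ∈ τ ✓.
  V = {[x85=x86]}: π^{-1}(V) = {x85, x86} ∈ τ ✓.
  V = {[x84], [x85=x86]}: π^{-1}(V) = {x84, x85, x86} ∈ τ ✓.
  V = {[x87]}: π^{-1}(V) = {x87} ∉ τ ✗.
  V = {[x84], [x87]}: π^{-1}(V) = {x84, x87} ∉ τ ✗.
  V = {[x85=x86], [x87]}: π^{-1}(V) = {x85, x86, x87} ∉ τ ✗.
  V = {[x84], [x85=x86], [x87]}: π^{-1}(V) = {x84, x85, x86, x87} ∈ τ ✓.
Open sets in the quotient: τ_Q = {{}, {[x84]}, {[x85=x86]}, {[x84], [x85=x86]}, {[x84], [x85=x86], [x87]}} (5 elements).


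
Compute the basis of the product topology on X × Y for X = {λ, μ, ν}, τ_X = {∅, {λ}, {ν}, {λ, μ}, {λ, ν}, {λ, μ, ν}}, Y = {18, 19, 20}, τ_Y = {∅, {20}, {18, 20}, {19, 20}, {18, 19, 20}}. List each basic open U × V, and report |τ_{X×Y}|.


Basis B = {∅ × ∅, {λ} × {20}, {ν} × {20}, {λ} × {18, 20}, {λ} × {19, 20}, {λ, μ} × {20}, {λ, ν} × {20}, {ν} × {18, 20}, {ν} × {19, 20}, {λ} × {18, 19, 20}, {λ, μ, ν} × {20}, {ν} × {18, 19, 20}, {λ, μ} × {18, 20}, {λ, ν} × {18, 20}, {λ, μ} × {19, 20}, {λ, ν} × {19, 20}, {λ, μ} × {18, 19, 20}, {λ, ν} × {18, 19, 20}, {λ, μ, ν} × {18, 20}, {λ, μ, ν} × {19, 20}, {λ, μ, ν} × {18, 19, 20}}; |τ_{X×Y}| = 70.

Enumerate products U × V with U ∈ τ_X, V ∈ τ_Y (deduplicated):
  ∅ × ∅ = {} (∅)
  {λ} × {20} = {(λ,20)}
  {ν} × {20} = {(ν,20)}
  {λ} × {18, 20} = {(λ,18), (λ,20)}
  {λ} × {19, 20} = {(λ,19), (λ,20)}
  {λ, μ} × {20} = {(λ,20), (μ,20)}
  {λ, ν} × {20} = {(λ,20), (ν,20)}
  {ν} × {18, 20} = {(ν,18), (ν,20)}
  {ν} × {19, 20} = {(ν,19), (ν,20)}
  {λ} × {18, 19, 20} = {(λ,18), (λ,19), (λ,20)}
  {λ, μ, ν} × {20} = {(λ,20), (μ,20), (ν,20)}
  {ν} × {18, 19, 20} = {(ν,18), (ν,19), (ν,20)}
  {λ, μ} × {18, 20} = {(λ,18), (λ,20), (μ,18), (μ,20)}
  {λ, ν} × {18, 20} = {(λ,18), (λ,20), (ν,18), (ν,20)}
  {λ, μ} × {19, 20} = {(λ,19), (λ,20), (μ,19), (μ,20)}
  {λ, ν} × {19, 20} = {(λ,19), (λ,20), (ν,19), (ν,20)}
  {λ, μ} × {18, 19, 20} = {(λ,18), (λ,19), (λ,20), (μ,18), (μ,19), (μ,20)}
  {λ, ν} × {18, 19, 20} = {(λ,18), (λ,19), (λ,20), (ν,18), (ν,19), (ν,20)}
  {λ, μ, ν} × {18, 20} = {(λ,18), (λ,20), (μ,18), (μ,20), (ν,18), (ν,20)}
  {λ, μ, ν} × {19, 20} = {(λ,19), (λ,20), (μ,19), (μ,20), (ν,19), (ν,20)}
  {λ, μ, ν} × {18, 19, 20} = {(λ,18), (λ,19), (λ,20), (μ,18), (μ,19), (μ,20), (ν,18), (ν,19), (ν,20)}
These 21 distinct sets form the basis B.
Close under arbitrary unions to get τ_{X×Y}; counting gives |τ_{X×Y}| = 70.


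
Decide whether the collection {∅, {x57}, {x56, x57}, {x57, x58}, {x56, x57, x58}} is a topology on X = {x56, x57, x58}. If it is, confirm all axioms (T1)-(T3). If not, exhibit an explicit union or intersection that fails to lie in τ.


τ IS a topology on X.

Axiom (T1): ∅ ∈ τ? Yes; X ∈ τ? Yes.
Axiom (T2/T3): check pairwise unions and intersections of members of τ.
All pairwise intersections and unions checked — each lies in τ. Therefore τ satisfies (T1), (T2), (T3): it IS a topology on X.


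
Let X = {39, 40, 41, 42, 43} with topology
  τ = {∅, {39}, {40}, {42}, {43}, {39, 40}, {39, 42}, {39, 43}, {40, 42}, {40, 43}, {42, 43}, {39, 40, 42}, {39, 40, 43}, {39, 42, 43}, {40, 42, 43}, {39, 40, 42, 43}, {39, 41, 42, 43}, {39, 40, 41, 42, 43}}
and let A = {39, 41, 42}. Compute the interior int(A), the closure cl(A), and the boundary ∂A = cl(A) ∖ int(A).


int(A) = {39, 42}, cl(A) = {39, 41, 42}, ∂A = {41}.

Closed sets in (X, τ) are complements of opens:
  closed(X, τ) = {∅, {40}, {41}, {39, 41}, {40, 41}, {41, 42}, {41, 43}, {39, 40, 41}, {39, 41, 42}, {39, 41, 43}, {40, 41, 42}, {40, 41, 43}, {41, 42, 43}, {39, 40, 41, 42}, {39, 40, 41, 43}, {39, 41, 42, 43}, {40, 41, 42, 43}, {39, 40, 41, 42, 43}}.
int(A) = ⋃ {U ∈ τ : U ⊆ A}. Opens contained in A: ∅, {39}, {42}, {39, 42}.
Taking the union of these: int(A) = {39, 42}.
cl(A) = ⋂ {C closed : A ⊆ C}. Closed sets containing A: {39, 41, 42}, {39, 40, 41, 42}, {39, 41, 42, 43}, {39, 40, 41, 42, 43}.
Intersecting these: cl(A) = {39, 41, 42}.
∂A = cl(A) ∖ int(A) = {39, 41, 42} ∖ {39, 42} = {41}.


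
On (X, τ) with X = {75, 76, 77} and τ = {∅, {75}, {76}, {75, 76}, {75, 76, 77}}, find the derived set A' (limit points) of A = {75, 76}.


A' = {77}

For each x ∈ X, list the open sets U ∈ τ with x ∈ U, then check whether U ∩ (A ∖ {x}) ≠ ∅ for every such U.
  x = 75: open {75} ∋ x has {75} ∩ (A ∖ {75}) = ∅, so x is NOT a limit point.
  x = 76: open {76} ∋ x has {76} ∩ (A ∖ {76}) = ∅, so x is NOT a limit point.
  x = 77: opens ∋ x are {75, 76, 77}; each meets A ∖ {77}, so x IS a limit point.
Collecting: A' = {77}.


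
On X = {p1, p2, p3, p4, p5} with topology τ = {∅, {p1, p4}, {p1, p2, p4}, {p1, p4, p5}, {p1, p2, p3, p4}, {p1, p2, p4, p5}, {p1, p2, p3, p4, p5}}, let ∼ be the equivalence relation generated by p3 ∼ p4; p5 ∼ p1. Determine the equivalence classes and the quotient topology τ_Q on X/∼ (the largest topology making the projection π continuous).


X/∼ = {[p1=p5], [p2], [p3=p4]}; |τ_Q| = 2.

Equivalence classes: [p1=p5], [p2], [p3=p4].
Quotient map π: X → X/∼ sends p1 ↦ [p1=p5], p2 ↦ [p2], p3 ↦ [p3=p4], p4 ↦ [p3=p4], p5 ↦ [p1=p5].
For each subset V ⊆ X/∼, compute π^{-1}(V) ⊆ X and check whether π^{-1}(V) ∈ τ. V is open in τ_Q iff π^{-1}(V) ∈ τ.
  V = {}: π^{-1}(V) = ∅ ∈ τ ✓.
  V = {[p1=p5]}: π^{-1}(V) = {p1, p5} ∉ τ ✗.
  V = {[p2]}: π^{-1}(V) = {p2} ∉ τ ✗.
  V = {[p1=p5], [p2]}: π^{-1}(V) = {p1, p2, p5} ∉ τ ✗.
  V = {[p3=p4]}: π^{-1}(V) = {p3, p4} ∉ τ ✗.
  V = {[p1=p5], [p3=p4]}: π^{-1}(V) = {p1, p3, p4, p5} ∉ τ ✗.
  V = {[p2], [p3=p4]}: π^{-1}(V) = {p2, p3, p4} ∉ τ ✗.
  V = {[p1=p5], [p2], [p3=p4]}: π^{-1}(V) = {p1, p2, p3, p4, p5} ∈ τ ✓.
Open sets in the quotient: τ_Q = {{}, {[p1=p5], [p2], [p3=p4]}} (2 elements).


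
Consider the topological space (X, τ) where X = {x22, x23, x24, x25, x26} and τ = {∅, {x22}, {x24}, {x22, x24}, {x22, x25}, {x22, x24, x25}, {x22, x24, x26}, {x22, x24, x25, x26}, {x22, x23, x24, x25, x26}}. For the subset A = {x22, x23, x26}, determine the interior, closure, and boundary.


int(A) = {x22}, cl(A) = {x22, x23, x25, x26}, ∂A = {x23, x25, x26}.

Closed sets in (X, τ) are complements of opens:
  closed(X, τ) = {∅, {x23}, {x23, x25}, {x23, x26}, {x23, x24, x26}, {x23, x25, x26}, {x22, x23, x25, x26}, {x23, x24, x25, x26}, {x22, x23, x24, x25, x26}}.
int(A) = ⋃ {U ∈ τ : U ⊆ A}. Opens contained in A: ∅, {x22}.
Taking the union of these: int(A) = {x22}.
cl(A) = ⋂ {C closed : A ⊆ C}. Closed sets containing A: {x22, x23, x25, x26}, {x22, x23, x24, x25, x26}.
Intersecting these: cl(A) = {x22, x23, x25, x26}.
∂A = cl(A) ∖ int(A) = {x22, x23, x25, x26} ∖ {x22} = {x23, x25, x26}.


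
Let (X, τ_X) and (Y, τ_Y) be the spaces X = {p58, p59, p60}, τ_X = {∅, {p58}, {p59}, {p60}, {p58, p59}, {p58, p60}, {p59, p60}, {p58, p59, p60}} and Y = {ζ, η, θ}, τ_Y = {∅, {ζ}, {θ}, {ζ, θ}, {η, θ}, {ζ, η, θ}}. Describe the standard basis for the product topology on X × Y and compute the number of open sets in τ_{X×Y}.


Basis B = {∅ × ∅, {p58} × {ζ}, {p58} × {θ}, {p59} × {ζ}, {p59} × {θ}, {p60} × {ζ}, {p60} × {θ}, {p58} × {ζ, θ}, {p58, p59} × {ζ}, {p58, p60} × {ζ}, {p58} × {η, θ}, {p58, p59} × {θ}, {p58, p60} × {θ}, {p59} × {ζ, θ}, {p59, p60} × {ζ}, {p59} × {η, θ}, {p59, p60} × {θ}, {p60} × {ζ, θ}, {p60} × {η, θ}, {p58} × {ζ, η, θ}, {p58, p59, p60} × {ζ}, {p58, p59, p60} × {θ}, {p59} × {ζ, η, θ}, {p60} × {ζ, η, θ}, {p58, p59} × {ζ, θ}, {p58, p60} × {ζ, θ}, {p58, p59} × {η, θ}, {p58, p60} × {η, θ}, {p59, p60} × {ζ, θ}, {p59, p60} × {η, θ}, {p58, p59} × {ζ, η, θ}, {p58, p60} × {ζ, η, θ}, {p58, p59, p60} × {ζ, θ}, {p58, p59, p60} × {η, θ}, {p59, p60} × {ζ, η, θ}, {p58, p59, p60} × {ζ, η, θ}}; |τ_{X×Y}| = 216.

Enumerate products U × V with U ∈ τ_X, V ∈ τ_Y (deduplicated):
  ∅ × ∅ = {} (∅)
  {p58} × {ζ} = {(p58,ζ)}
  {p58} × {θ} = {(p58,θ)}
  {p59} × {ζ} = {(p59,ζ)}
  {p59} × {θ} = {(p59,θ)}
  {p60} × {ζ} = {(p60,ζ)}
  {p60} × {θ} = {(p60,θ)}
  {p58} × {ζ, θ} = {(p58,ζ), (p58,θ)}
  {p58, p59} × {ζ} = {(p58,ζ), (p59,ζ)}
  {p58, p60} × {ζ} = {(p58,ζ), (p60,ζ)}
  {p58} × {η, θ} = {(p58,η), (p58,θ)}
  {p58, p59} × {θ} = {(p58,θ), (p59,θ)}
  {p58, p60} × {θ} = {(p58,θ), (p60,θ)}
  {p59} × {ζ, θ} = {(p59,ζ), (p59,θ)}
  {p59, p60} × {ζ} = {(p59,ζ), (p60,ζ)}
  {p59} × {η, θ} = {(p59,η), (p59,θ)}
  {p59, p60} × {θ} = {(p59,θ), (p60,θ)}
  {p60} × {ζ, θ} = {(p60,ζ), (p60,θ)}
  {p60} × {η, θ} = {(p60,η), (p60,θ)}
  {p58} × {ζ, η, θ} = {(p58,ζ), (p58,η), (p58,θ)}
  {p58, p59, p60} × {ζ} = {(p58,ζ), (p59,ζ), (p60,ζ)}
  {p58, p59, p60} × {θ} = {(p58,θ), (p59,θ), (p60,θ)}
  {p59} × {ζ, η, θ} = {(p59,ζ), (p59,η), (p59,θ)}
  {p60} × {ζ, η, θ} = {(p60,ζ), (p60,η), (p60,θ)}
  {p58, p59} × {ζ, θ} = {(p58,ζ), (p58,θ), (p59,ζ), (p59,θ)}
  {p58, p60} × {ζ, θ} = {(p58,ζ), (p58,θ), (p60,ζ), (p60,θ)}
  {p58, p59} × {η, θ} = {(p58,η), (p58,θ), (p59,η), (p59,θ)}
  {p58, p60} × {η, θ} = {(p58,η), (p58,θ), (p60,η), (p60,θ)}
  {p59, p60} × {ζ, θ} = {(p59,ζ), (p59,θ), (p60,ζ), (p60,θ)}
  {p59, p60} × {η, θ} = {(p59,η), (p59,θ), (p60,η), (p60,θ)}
  {p58, p59} × {ζ, η, θ} = {(p58,ζ), (p58,η), (p58,θ), (p59,ζ), (p59,η), (p59,θ)}
  {p58, p60} × {ζ, η, θ} = {(p58,ζ), (p58,η), (p58,θ), (p60,ζ), (p60,η), (p60,θ)}
  {p58, p59, p60} × {ζ, θ} = {(p58,ζ), (p58,θ), (p59,ζ), (p59,θ), (p60,ζ), (p60,θ)}
  {p58, p59, p60} × {η, θ} = {(p58,η), (p58,θ), (p59,η), (p59,θ), (p60,η), (p60,θ)}
  {p59, p60} × {ζ, η, θ} = {(p59,ζ), (p59,η), (p59,θ), (p60,ζ), (p60,η), (p60,θ)}
  {p58, p59, p60} × {ζ, η, θ} = {(p58,ζ), (p58,η), (p58,θ), (p59,ζ), (p59,η), (p59,θ), (p60,ζ), (p60,η), (p60,θ)}
These 36 distinct sets form the basis B.
Close under arbitrary unions to get τ_{X×Y}; counting gives |τ_{X×Y}| = 216.


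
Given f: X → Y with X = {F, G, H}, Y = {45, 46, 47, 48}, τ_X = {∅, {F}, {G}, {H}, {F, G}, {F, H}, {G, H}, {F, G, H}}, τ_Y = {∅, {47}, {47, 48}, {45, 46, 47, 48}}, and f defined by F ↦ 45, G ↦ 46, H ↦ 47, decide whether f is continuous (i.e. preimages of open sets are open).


f IS continuous.

Compute f^{-1}(U) for each U ∈ τ_Y:
  U = ∅: f^{-1}(U) = ∅ ∈ τ_X ✓.
  U = {47}: f^{-1}(U) = {H} ∈ τ_X ✓.
  U = {47, 48}: f^{-1}(U) = {H} ∈ τ_X ✓.
  U = {45, 46, 47, 48}: f^{-1}(U) = {F, G, H} ∈ τ_X ✓.
Every preimage lies in τ_X, so f IS continuous.


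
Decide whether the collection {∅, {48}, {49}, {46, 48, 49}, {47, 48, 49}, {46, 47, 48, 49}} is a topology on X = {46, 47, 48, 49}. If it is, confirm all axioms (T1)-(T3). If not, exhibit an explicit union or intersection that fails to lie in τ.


τ is NOT a topology on X.

Axiom (T1): ∅ ∈ τ? Yes; X ∈ τ? Yes.
Axiom (T2/T3): check pairwise unions and intersections of members of τ.
Counterexample for (T2): {48} ∪ {49} = {48, 49} ∉ τ. Therefore τ is NOT a topology.


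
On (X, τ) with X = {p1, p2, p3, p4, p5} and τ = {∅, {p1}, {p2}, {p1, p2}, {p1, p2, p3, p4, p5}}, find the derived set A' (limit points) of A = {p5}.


A' = {p3, p4}

For each x ∈ X, list the open sets U ∈ τ with x ∈ U, then check whether U ∩ (A ∖ {x}) ≠ ∅ for every such U.
  x = p1: open {p1} ∋ x has {p1} ∩ (A ∖ {p1}) = ∅, so x is NOT a limit point.
  x = p2: open {p2} ∋ x has {p2} ∩ (A ∖ {p2}) = ∅, so x is NOT a limit point.
  x = p3: opens ∋ x are {p1, p2, p3, p4, p5}; each meets A ∖ {p3}, so x IS a limit point.
  x = p4: opens ∋ x are {p1, p2, p3, p4, p5}; each meets A ∖ {p4}, so x IS a limit point.
  x = p5: open {p1, p2, p3, p4, p5} ∋ x has {p1, p2, p3, p4, p5} ∩ (A ∖ {p5}) = ∅, so x is NOT a limit point.
Collecting: A' = {p3, p4}.


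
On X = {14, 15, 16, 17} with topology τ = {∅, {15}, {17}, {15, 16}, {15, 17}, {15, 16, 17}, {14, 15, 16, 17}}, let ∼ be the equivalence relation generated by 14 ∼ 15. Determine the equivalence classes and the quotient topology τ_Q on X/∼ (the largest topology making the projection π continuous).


X/∼ = {[14=15], [16], [17]}; |τ_Q| = 3.

Equivalence classes: [14=15], [16], [17].
Quotient map π: X → X/∼ sends 14 ↦ [14=15], 15 ↦ [14=15], 16 ↦ [16], 17 ↦ [17].
For each subset V ⊆ X/∼, compute π^{-1}(V) ⊆ X and check whether π^{-1}(V) ∈ τ. V is open in τ_Q iff π^{-1}(V) ∈ τ.
  V = {}: π^{-1}(V) = ∅ ∈ τ ✓.
  V = {[14=15]}: π^{-1}(V) = {14, 15} ∉ τ ✗.
  V = {[16]}: π^{-1}(V) = {16} ∉ τ ✗.
  V = {[14=15], [16]}: π^{-1}(V) = {14, 15, 16} ∉ τ ✗.
  V = {[17]}: π^{-1}(V) = {17} ∈ τ ✓.
  V = {[14=15], [17]}: π^{-1}(V) = {14, 15, 17} ∉ τ ✗.
  V = {[16], [17]}: π^{-1}(V) = {16, 17} ∉ τ ✗.
  V = {[14=15], [16], [17]}: π^{-1}(V) = {14, 15, 16, 17} ∈ τ ✓.
Open sets in the quotient: τ_Q = {{}, {[17]}, {[14=15], [16], [17]}} (3 elements).


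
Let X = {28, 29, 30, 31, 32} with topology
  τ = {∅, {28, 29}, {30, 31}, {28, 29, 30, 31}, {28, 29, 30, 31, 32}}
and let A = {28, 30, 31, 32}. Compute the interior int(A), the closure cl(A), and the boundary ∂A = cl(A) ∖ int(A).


int(A) = {30, 31}, cl(A) = {28, 29, 30, 31, 32}, ∂A = {28, 29, 32}.

Closed sets in (X, τ) are complements of opens:
  closed(X, τ) = {∅, {32}, {28, 29, 32}, {30, 31, 32}, {28, 29, 30, 31, 32}}.
int(A) = ⋃ {U ∈ τ : U ⊆ A}. Opens contained in A: ∅, {30, 31}.
Taking the union of these: int(A) = {30, 31}.
cl(A) = ⋂ {C closed : A ⊆ C}. Closed sets containing A: {28, 29, 30, 31, 32}.
Intersecting these: cl(A) = {28, 29, 30, 31, 32}.
∂A = cl(A) ∖ int(A) = {28, 29, 30, 31, 32} ∖ {30, 31} = {28, 29, 32}.


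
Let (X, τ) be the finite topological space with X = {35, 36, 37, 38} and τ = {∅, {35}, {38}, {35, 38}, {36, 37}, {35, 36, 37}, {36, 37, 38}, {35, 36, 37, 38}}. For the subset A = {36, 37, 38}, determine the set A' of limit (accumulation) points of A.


A' = {36, 37}

For each x ∈ X, list the open sets U ∈ τ with x ∈ U, then check whether U ∩ (A ∖ {x}) ≠ ∅ for every such U.
  x = 35: open {35} ∋ x has {35} ∩ (A ∖ {35}) = ∅, so x is NOT a limit point.
  x = 36: opens ∋ x are {36, 37}, {35, 36, 37}, {36, 37, 38}, {35, 36, 37, 38}; each meets A ∖ {36}, so x IS a limit point.
  x = 37: opens ∋ x are {36, 37}, {35, 36, 37}, {36, 37, 38}, {35, 36, 37, 38}; each meets A ∖ {37}, so x IS a limit point.
  x = 38: open {38} ∋ x has {38} ∩ (A ∖ {38}) = ∅, so x is NOT a limit point.
Collecting: A' = {36, 37}.
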